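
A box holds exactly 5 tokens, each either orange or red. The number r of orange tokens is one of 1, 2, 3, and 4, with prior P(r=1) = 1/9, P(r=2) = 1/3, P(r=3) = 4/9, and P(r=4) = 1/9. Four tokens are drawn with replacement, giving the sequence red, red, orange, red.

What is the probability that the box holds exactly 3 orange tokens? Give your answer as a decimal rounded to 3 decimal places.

Compute the likelihood of the observed sequence for each case: P(data | r = 1) = (4/5)(4/5)(1/5)(4/5) = 0.1024; P(data | r = 2) = (3/5)(3/5)(2/5)(3/5) = 0.0864; P(data | r = 3) = (2/5)(2/5)(3/5)(2/5) = 0.0384; P(data | r = 4) = (1/5)(1/5)(4/5)(1/5) = 0.0064.
The prior-weighted likelihoods are 1/9 · 0.1024 = 0.011378, 1/3 · 0.0864 = 0.0288, 4/9 · 0.0384 = 0.017067, 1/9 · 0.0064 = 0.00071111; summing to 0.057956.
Hence P(r = 3 | data) = (0.017067) / (0.057956) = 0.29448.

0.294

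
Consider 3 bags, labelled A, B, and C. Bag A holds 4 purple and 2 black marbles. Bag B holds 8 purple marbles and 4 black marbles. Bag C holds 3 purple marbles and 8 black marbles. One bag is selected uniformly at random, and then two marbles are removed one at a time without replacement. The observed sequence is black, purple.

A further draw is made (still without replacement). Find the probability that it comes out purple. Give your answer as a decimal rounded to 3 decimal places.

0.575

Under each hypothesis, the probability of the observed sequence is: P(data | bag A) = (2/6)(4/5) = 4/15; P(data | bag B) = (4/12)(8/11) = 8/33; P(data | bag C) = (8/11)(3/10) = 12/55.
The prior-weighted likelihoods are 1/3 · 4/15 = 4/45, 1/3 · 8/33 = 8/99, 1/3 · 12/55 = 4/55; these sum to 8/33.
Normalising, the posterior is P(bag A | data) = 11/30, P(bag B | data) = 1/3, P(bag C | data) = 3/10.
The predictive probability is P(purple next | data) = (3/4)(11/30) + (7/10)(1/3) + (2/9)(3/10) = 23/40.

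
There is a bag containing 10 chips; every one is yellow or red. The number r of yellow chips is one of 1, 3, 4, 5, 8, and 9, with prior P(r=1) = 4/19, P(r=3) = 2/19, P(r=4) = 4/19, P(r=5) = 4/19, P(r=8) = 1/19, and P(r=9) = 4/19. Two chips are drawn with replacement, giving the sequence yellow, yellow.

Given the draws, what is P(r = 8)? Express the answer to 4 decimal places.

The likelihood of the observed sequence under each hypothesis: P(data | r = 1) = (1/10)(1/10) = 1/100; P(data | r = 3) = (3/10)(3/10) = 9/100; P(data | r = 4) = (4/10)(4/10) = 4/25; P(data | r = 5) = (5/10)(5/10) = 1/4; P(data | r = 8) = (8/10)(8/10) = 16/25; P(data | r = 9) = (9/10)(9/10) = 81/100.
Multiplying each by its prior: 4/19 · 1/100 = 1/475, 2/19 · 9/100 = 9/950, 4/19 · 4/25 = 16/475, 4/19 · 1/4 = 1/19, 1/19 · 16/25 = 16/475, 4/19 · 81/100 = 81/475; these sum to 287/950.
So P(r = 8 | data) = (16/475) / (287/950) = 32/287.

0.1115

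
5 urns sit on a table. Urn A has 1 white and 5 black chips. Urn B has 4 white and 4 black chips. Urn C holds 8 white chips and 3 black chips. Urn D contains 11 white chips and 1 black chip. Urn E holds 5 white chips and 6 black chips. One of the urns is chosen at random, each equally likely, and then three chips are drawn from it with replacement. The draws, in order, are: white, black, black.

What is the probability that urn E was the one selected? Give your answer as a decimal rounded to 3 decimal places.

For each hypothesis, P(data | H) works out to: P(data | urn A) = (1/6)(5/6)(5/6) = 0.11574; P(data | urn B) = (4/8)(4/8)(4/8) = 0.125; P(data | urn C) = (8/11)(3/11)(3/11) = 0.054095; P(data | urn D) = (11/12)(1/12)(1/12) = 0.0063657; P(data | urn E) = (5/11)(6/11)(6/11) = 0.13524.
The prior-weighted likelihoods are 1/5 · 0.11574 = 0.023148, 1/5 · 0.125 = 0.025, 1/5 · 0.054095 = 0.010819, 1/5 · 0.0063657 = 0.0012731, 1/5 · 0.13524 = 0.027047; these sum to 0.087288.
So P(urn E | data) = (0.027047) / (0.087288) = 0.30986.

0.310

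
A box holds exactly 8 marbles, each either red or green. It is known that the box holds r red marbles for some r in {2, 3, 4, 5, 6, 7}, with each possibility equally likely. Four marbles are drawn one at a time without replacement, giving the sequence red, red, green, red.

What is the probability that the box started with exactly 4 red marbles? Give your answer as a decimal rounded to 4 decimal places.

0.1270

Compute the likelihood of the observed sequence for each case: P(data | r = 2) = (2/8)(1/7)(6/6)(0/5) = 0; P(data | r = 3) = (3/8)(2/7)(5/6)(1/5) = 1/56; P(data | r = 4) = (4/8)(3/7)(4/6)(2/5) = 2/35; P(data | r = 5) = (5/8)(4/7)(3/6)(3/5) = 3/28; P(data | r = 6) = (6/8)(5/7)(2/6)(4/5) = 1/7; P(data | r = 7) = (7/8)(6/7)(1/6)(5/5) = 1/8.
Weighting by the prior gives 1/6 · 0 = 0, 1/6 · 1/56 = 1/336, 1/6 · 2/35 = 1/105, 1/6 · 3/28 = 1/56, 1/6 · 1/7 = 1/42, 1/6 · 1/8 = 1/48; with total 3/40.
Therefore the posterior P(r = 4 | data) = (1/105) / (3/40) = 8/63.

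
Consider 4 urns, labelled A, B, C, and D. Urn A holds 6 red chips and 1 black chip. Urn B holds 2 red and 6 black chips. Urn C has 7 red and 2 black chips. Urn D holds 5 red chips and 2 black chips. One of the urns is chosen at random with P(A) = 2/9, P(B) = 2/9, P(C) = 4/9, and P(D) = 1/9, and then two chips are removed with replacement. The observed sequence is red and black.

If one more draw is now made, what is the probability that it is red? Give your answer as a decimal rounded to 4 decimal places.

The likelihood of the observed sequence under each hypothesis: P(data | urn A) = (6/7)(1/7) = 0.12245; P(data | urn B) = (2/8)(6/8) = 0.1875; P(data | urn C) = (7/9)(2/9) = 0.17284; P(data | urn D) = (5/7)(2/7) = 0.20408.
Weighting by the prior gives 2/9 · 0.12245 = 0.027211, 2/9 · 0.1875 = 0.041667, 4/9 · 0.17284 = 0.076818, 1/9 · 0.20408 = 0.022676; summing to 0.16837.
Dividing through by the total gives posterior P(urn A | data) = 0.16161, P(urn B | data) = 0.24747, P(urn C | data) = 0.45624, P(urn D | data) = 0.13468.
Averaging over the posterior, P(red next | data) = (6/7)(0.16161) + (1/4)(0.24747) + (7/9)(0.45624) + (5/7)(0.13468) = 0.65144.

0.6514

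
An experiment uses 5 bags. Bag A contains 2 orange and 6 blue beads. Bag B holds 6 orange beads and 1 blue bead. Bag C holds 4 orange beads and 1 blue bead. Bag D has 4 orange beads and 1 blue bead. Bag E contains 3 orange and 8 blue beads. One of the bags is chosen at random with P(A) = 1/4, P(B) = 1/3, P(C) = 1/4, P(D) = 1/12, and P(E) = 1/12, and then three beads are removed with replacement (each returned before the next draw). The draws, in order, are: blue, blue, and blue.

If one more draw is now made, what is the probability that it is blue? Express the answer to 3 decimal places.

0.730

Compute the likelihood of the observed sequence for each case: P(data | bag A) = (6/8)(6/8)(6/8) = 0.42188; P(data | bag B) = (1/7)(1/7)(1/7) = 0.0029155; P(data | bag C) = (1/5)(1/5)(1/5) = 0.008; P(data | bag D) = (1/5)(1/5)(1/5) = 0.008; P(data | bag E) = (8/11)(8/11)(8/11) = 0.38467.
The prior-weighted likelihoods are 1/4 · 0.42188 = 0.10547, 1/3 · 0.0029155 = 0.00097182, 1/4 · 0.008 = 0.002, 1/12 · 0.008 = 0.00066667, 1/12 · 0.38467 = 0.032056; with total 0.14116.
The posterior is then P(bag A | data) = 0.74714, P(bag B | data) = 0.0068843, P(bag C | data) = 0.014168, P(bag D | data) = 0.0047227, P(bag E | data) = 0.22709.
Averaging over the posterior, P(blue next | data) = (3/4)(0.74714) + (1/7)(0.0068843) + (1/5)(0.014168) + (1/5)(0.0047227) + (8/11)(0.22709) = 0.73027.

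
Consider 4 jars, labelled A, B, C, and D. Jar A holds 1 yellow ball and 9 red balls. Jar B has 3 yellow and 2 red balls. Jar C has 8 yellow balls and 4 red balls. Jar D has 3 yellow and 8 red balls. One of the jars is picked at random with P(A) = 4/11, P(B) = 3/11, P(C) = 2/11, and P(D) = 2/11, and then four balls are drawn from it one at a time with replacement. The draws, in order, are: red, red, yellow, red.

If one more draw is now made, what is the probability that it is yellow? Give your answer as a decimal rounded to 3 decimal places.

The likelihood of the observed sequence under each hypothesis: P(data | jar A) = (9/10)(9/10)(1/10)(9/10) = 0.0729; P(data | jar B) = (2/5)(2/5)(3/5)(2/5) = 0.0384; P(data | jar C) = (4/12)(4/12)(8/12)(4/12) = 0.024691; P(data | jar D) = (8/11)(8/11)(3/11)(8/11) = 0.10491.
The prior-weighted likelihoods are 4/11 · 0.0729 = 0.026509, 3/11 · 0.0384 = 0.010473, 2/11 · 0.024691 = 0.0044893, 2/11 · 0.10491 = 0.019075; with total 0.060546.
The posterior is then P(jar A | data) = 0.43783, P(jar B | data) = 0.17297, P(jar C | data) = 0.074148, P(jar D | data) = 0.31505.
Averaging over the posterior, P(yellow next | data) = (1/10)(0.43783) + (3/5)(0.17297) + (2/3)(0.074148) + (3/11)(0.31505) = 0.28292.

0.283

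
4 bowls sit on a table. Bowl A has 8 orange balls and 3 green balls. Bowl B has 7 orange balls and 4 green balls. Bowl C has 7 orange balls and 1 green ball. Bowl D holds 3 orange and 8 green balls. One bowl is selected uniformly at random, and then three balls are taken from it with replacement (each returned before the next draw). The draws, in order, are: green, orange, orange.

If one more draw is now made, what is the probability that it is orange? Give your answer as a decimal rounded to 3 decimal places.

0.673

The likelihood of the observed sequence under each hypothesis: P(data | bowl A) = (3/11)(8/11)(8/11) = 0.14425; P(data | bowl B) = (4/11)(7/11)(7/11) = 0.14726; P(data | bowl C) = (1/8)(7/8)(7/8) = 0.095703; P(data | bowl D) = (8/11)(3/11)(3/11) = 0.054095.
The prior-weighted likelihoods are 1/4 · 0.14425 = 0.036063, 1/4 · 0.14726 = 0.036814, 1/4 · 0.095703 = 0.023926, 1/4 · 0.054095 = 0.013524; these sum to 0.11033.
Dividing through by the total gives posterior P(bowl A | data) = 0.32687, P(bowl B | data) = 0.33368, P(bowl C | data) = 0.21686, P(bowl D | data) = 0.12258.
Averaging over the posterior, P(orange next | data) = (8/11)(0.32687) + (7/11)(0.33368) + (7/8)(0.21686) + (3/11)(0.12258) = 0.67326.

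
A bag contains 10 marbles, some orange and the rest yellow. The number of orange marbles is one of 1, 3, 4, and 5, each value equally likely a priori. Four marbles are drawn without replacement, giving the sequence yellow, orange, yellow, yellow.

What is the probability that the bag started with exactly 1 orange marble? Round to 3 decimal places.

For each hypothesis, P(data | H) works out to: P(data | r = 1) = (9/10)(1/9)(8/8)(7/7) = 0.1; P(data | r = 3) = (7/10)(3/9)(6/8)(5/7) = 0.125; P(data | r = 4) = (6/10)(4/9)(5/8)(4/7) = 0.095238; P(data | r = 5) = (5/10)(5/9)(4/8)(3/7) = 0.059524.
Multiplying each by its prior: 1/4 · 0.1 = 0.025, 1/4 · 0.125 = 0.03125, 1/4 · 0.095238 = 0.02381, 1/4 · 0.059524 = 0.014881; these sum to 0.09494.
Therefore the posterior P(r = 1 | data) = (0.025) / (0.09494) = 0.26332.

0.263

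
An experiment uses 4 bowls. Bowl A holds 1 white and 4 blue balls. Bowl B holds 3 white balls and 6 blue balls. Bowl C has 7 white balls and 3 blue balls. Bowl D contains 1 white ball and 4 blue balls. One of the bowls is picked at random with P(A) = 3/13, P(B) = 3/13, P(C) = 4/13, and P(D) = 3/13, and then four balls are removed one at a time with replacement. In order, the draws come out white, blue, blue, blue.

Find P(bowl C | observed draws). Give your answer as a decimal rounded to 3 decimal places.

Compute the likelihood of the observed sequence for each case: P(data | bowl A) = (1/5)(4/5)(4/5)(4/5) = 0.1024; P(data | bowl B) = (3/9)(6/9)(6/9)(6/9) = 0.098765; P(data | bowl C) = (7/10)(3/10)(3/10)(3/10) = 0.0189; P(data | bowl D) = (1/5)(4/5)(4/5)(4/5) = 0.1024.
Weighting by the prior gives 3/13 · 0.1024 = 0.023631, 3/13 · 0.098765 = 0.022792, 4/13 · 0.0189 = 0.0058154, 3/13 · 0.1024 = 0.023631; summing to 0.075869.
Hence P(bowl C | data) = (0.0058154) / (0.075869) = 0.07665.

0.077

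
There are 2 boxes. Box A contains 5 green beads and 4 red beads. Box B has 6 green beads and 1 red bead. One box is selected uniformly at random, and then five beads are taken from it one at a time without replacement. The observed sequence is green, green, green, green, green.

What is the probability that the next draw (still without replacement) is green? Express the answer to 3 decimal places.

0.486

Under each hypothesis, the probability of the observed sequence is: P(data | box A) = (5/9)(4/8)(3/7)(2/6)(1/5) = 1/126; P(data | box B) = (6/7)(5/6)(4/5)(3/4)(2/3) = 2/7.
The prior-weighted likelihoods are 1/2 · 1/126 = 1/252, 1/2 · 2/7 = 1/7; with total 37/252.
The posterior is then P(box A | data) = 1/37, P(box B | data) = 36/37.
Averaging over the posterior, P(green next | data) = (0)(1/37) + (1/2)(36/37) = 18/37.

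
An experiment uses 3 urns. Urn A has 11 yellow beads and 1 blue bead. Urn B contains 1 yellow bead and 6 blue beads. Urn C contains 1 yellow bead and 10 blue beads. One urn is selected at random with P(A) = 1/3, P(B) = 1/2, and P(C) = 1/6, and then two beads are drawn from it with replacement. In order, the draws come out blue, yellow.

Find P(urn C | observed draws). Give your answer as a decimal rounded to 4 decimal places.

Under each hypothesis, the probability of the observed sequence is: P(data | urn A) = (1/12)(11/12) = 0.076389; P(data | urn B) = (6/7)(1/7) = 0.12245; P(data | urn C) = (10/11)(1/11) = 0.082645.
Multiplying each by its prior: 1/3 · 0.076389 = 0.025463, 1/2 · 0.12245 = 0.061224, 1/6 · 0.082645 = 0.013774; with total 0.10046.
So P(urn C | data) = (0.013774) / (0.10046) = 0.13711.

0.1371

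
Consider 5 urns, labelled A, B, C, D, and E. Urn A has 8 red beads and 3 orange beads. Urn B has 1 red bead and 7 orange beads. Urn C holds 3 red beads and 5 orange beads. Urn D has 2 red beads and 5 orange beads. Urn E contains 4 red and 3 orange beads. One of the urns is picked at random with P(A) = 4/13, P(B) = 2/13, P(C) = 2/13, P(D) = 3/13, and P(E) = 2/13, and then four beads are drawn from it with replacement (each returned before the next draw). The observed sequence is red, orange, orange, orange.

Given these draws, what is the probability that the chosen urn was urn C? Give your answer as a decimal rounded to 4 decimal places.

For each hypothesis, P(data | H) works out to: P(data | urn A) = (8/11)(3/11)(3/11)(3/11) = 0.014753; P(data | urn B) = (1/8)(7/8)(7/8)(7/8) = 0.08374; P(data | urn C) = (3/8)(5/8)(5/8)(5/8) = 0.091553; P(data | urn D) = (2/7)(5/7)(5/7)(5/7) = 0.10412; P(data | urn E) = (4/7)(3/7)(3/7)(3/7) = 0.044981.
Weighting by the prior gives 4/13 · 0.014753 = 0.0045394, 2/13 · 0.08374 = 0.012883, 2/13 · 0.091553 = 0.014085, 3/13 · 0.10412 = 0.024028, 2/13 · 0.044981 = 0.0069202; summing to 0.062456.
By Bayes' rule, P(urn C | data) = (0.014085) / (0.062456) = 0.22552.

0.2255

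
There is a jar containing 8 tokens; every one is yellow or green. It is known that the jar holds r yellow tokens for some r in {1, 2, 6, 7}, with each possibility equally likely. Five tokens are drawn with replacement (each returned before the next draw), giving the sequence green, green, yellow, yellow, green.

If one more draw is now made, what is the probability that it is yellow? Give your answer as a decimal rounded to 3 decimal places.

The likelihood of the observed sequence under each hypothesis: P(data | r = 1) = (7/8)(7/8)(1/8)(1/8)(7/8) = 0.010468; P(data | r = 2) = (6/8)(6/8)(2/8)(2/8)(6/8) = 0.026367; P(data | r = 6) = (2/8)(2/8)(6/8)(6/8)(2/8) = 0.0087891; P(data | r = 7) = (1/8)(1/8)(7/8)(7/8)(1/8) = 0.0014954.
Multiplying each by its prior: 1/4 · 0.010468 = 0.0026169, 1/4 · 0.026367 = 0.0065918, 1/4 · 0.0087891 = 0.0021973, 1/4 · 0.0014954 = 0.00037384; summing to 0.01178.
Dividing through by the total gives posterior P(r = 1 | data) = 0.22215, P(r = 2 | data) = 0.55959, P(r = 6 | data) = 0.18653, P(r = 7 | data) = 0.031736.
The predictive probability is P(yellow next | data) = (1/8)(0.22215) + (1/4)(0.55959) + (3/4)(0.18653) + (7/8)(0.031736) = 0.33533.

0.335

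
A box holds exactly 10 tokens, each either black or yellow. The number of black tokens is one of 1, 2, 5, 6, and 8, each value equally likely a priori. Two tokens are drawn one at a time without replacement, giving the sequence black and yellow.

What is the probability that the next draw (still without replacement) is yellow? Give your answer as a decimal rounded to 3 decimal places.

For each hypothesis, P(data | H) works out to: P(data | r = 1) = (1/10)(9/9) = 1/10; P(data | r = 2) = (2/10)(8/9) = 8/45; P(data | r = 5) = (5/10)(5/9) = 5/18; P(data | r = 6) = (6/10)(4/9) = 4/15; P(data | r = 8) = (8/10)(2/9) = 8/45.
Multiplying each by its prior: 1/5 · 1/10 = 1/50, 1/5 · 8/45 = 8/225, 1/5 · 5/18 = 1/18, 1/5 · 4/15 = 4/75, 1/5 · 8/45 = 8/225; with total 1/5.
Normalising, the posterior is P(r = 1 | data) = 1/10, P(r = 2 | data) = 8/45, P(r = 5 | data) = 5/18, P(r = 6 | data) = 4/15, P(r = 8 | data) = 8/45.
The predictive probability is P(yellow next | data) = (1)(1/10) + (7/8)(8/45) + (1/2)(5/18) + (3/8)(4/15) + (1/8)(8/45) = 31/60.

0.517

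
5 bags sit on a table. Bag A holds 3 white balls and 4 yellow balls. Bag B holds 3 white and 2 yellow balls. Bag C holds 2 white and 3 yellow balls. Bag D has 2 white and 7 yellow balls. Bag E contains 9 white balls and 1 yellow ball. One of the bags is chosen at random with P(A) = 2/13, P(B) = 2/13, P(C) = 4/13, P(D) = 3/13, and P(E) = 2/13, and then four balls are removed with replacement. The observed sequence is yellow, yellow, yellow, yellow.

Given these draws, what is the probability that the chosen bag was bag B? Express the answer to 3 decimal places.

The likelihood of the observed sequence under each hypothesis: P(data | bag A) = (4/7)(4/7)(4/7)(4/7) = 0.10662; P(data | bag B) = (2/5)(2/5)(2/5)(2/5) = 0.0256; P(data | bag C) = (3/5)(3/5)(3/5)(3/5) = 0.1296; P(data | bag D) = (7/9)(7/9)(7/9)(7/9) = 0.36595; P(data | bag E) = (1/10)(1/10)(1/10)(1/10) = 0.0001.
Weighting by the prior gives 2/13 · 0.10662 = 0.016403, 2/13 · 0.0256 = 0.0039385, 4/13 · 0.1296 = 0.039877, 3/13 · 0.36595 = 0.08445, 2/13 · 0.0001 = 1.5385e-05; these sum to 0.14468.
Therefore the posterior P(bag B | data) = (0.0039385) / (0.14468) = 0.027221.

0.027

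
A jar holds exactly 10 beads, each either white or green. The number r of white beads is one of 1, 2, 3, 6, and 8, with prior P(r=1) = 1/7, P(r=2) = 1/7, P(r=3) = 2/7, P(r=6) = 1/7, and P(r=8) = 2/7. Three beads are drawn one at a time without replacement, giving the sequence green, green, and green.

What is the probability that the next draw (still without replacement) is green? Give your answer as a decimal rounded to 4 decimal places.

Under each hypothesis, the probability of the observed sequence is: P(data | r = 1) = (9/10)(8/9)(7/8) = 7/10; P(data | r = 2) = (8/10)(7/9)(6/8) = 7/15; P(data | r = 3) = (7/10)(6/9)(5/8) = 7/24; P(data | r = 6) = (4/10)(3/9)(2/8) = 1/30; P(data | r = 8) = (2/10)(1/9)(0/8) = 0.
The prior-weighted likelihoods are 1/7 · 7/10 = 1/10, 1/7 · 7/15 = 1/15, 2/7 · 7/24 = 1/12, 1/7 · 1/30 = 1/210, 2/7 · 0 = 0; summing to 107/420.
Dividing through by the total gives posterior P(r = 1 | data) = 42/107, P(r = 2 | data) = 28/107, P(r = 3 | data) = 35/107, P(r = 6 | data) = 2/107, P(r = 8 | data) = 0.
Averaging over the posterior, P(green next | data) = (6/7)(42/107) + (5/7)(28/107) + (4/7)(35/107) + (1/7)(2/107) = 534/749.

0.7130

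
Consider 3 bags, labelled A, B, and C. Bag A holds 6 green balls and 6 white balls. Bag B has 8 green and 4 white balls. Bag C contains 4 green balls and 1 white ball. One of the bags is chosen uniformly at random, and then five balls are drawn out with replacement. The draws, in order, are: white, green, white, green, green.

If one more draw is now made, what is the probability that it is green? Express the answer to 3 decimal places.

0.637

Under each hypothesis, the probability of the observed sequence is: P(data | bag A) = (6/12)(6/12)(6/12)(6/12)(6/12) = 0.03125; P(data | bag B) = (4/12)(8/12)(4/12)(8/12)(8/12) = 0.032922; P(data | bag C) = (1/5)(4/5)(1/5)(4/5)(4/5) = 0.02048.
Weighting by the prior gives 1/3 · 0.03125 = 0.010417, 1/3 · 0.032922 = 0.010974, 1/3 · 0.02048 = 0.0068267; these sum to 0.028217.
Dividing through by the total gives posterior P(bag A | data) = 0.36916, P(bag B | data) = 0.38891, P(bag C | data) = 0.24193.
So P(green next | data) = Σ P(green next | H) P(H | data) = (1/2)(0.36916) + (2/3)(0.38891) + (4/5)(0.24193) = 0.6374.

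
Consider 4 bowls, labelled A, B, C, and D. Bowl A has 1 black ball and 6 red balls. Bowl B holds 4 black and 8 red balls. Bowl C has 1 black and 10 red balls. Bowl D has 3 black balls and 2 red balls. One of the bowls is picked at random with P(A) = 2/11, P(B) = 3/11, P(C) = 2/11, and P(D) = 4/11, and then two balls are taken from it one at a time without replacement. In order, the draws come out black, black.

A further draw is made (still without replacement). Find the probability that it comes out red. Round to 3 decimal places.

For each hypothesis, P(data | H) works out to: P(data | bowl A) = (1/7)(0/6) = 0; P(data | bowl B) = (4/12)(3/11) = 1/11; P(data | bowl C) = (1/11)(0/10) = 0; P(data | bowl D) = (3/5)(2/4) = 3/10.
Weighting by the prior gives 2/11 · 0 = 0, 3/11 · 1/11 = 3/121, 2/11 · 0 = 0, 4/11 · 3/10 = 6/55; these sum to 81/605.
The posterior is then P(bowl A | data) = 0, P(bowl B | data) = 5/27, P(bowl C | data) = 0, P(bowl D | data) = 22/27.
So P(red next | data) = Σ P(red next | H) P(H | data) = (4/5)(5/27) + (2/3)(22/27) = 56/81.

0.691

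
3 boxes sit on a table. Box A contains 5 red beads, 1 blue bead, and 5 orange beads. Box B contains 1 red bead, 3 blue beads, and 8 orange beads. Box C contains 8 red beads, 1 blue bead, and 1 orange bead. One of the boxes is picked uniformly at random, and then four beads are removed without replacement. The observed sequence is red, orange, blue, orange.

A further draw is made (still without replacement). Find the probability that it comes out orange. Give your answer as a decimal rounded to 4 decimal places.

The likelihood of the observed sequence under each hypothesis: P(data | box A) = (5/11)(5/10)(1/9)(4/8) = 0.012626; P(data | box B) = (1/12)(8/11)(3/10)(7/9) = 0.014141; P(data | box C) = (8/10)(1/9)(1/8)(0/7) = 0.
Weighting by the prior gives 1/3 · 0.012626 = 0.0042088, 1/3 · 0.014141 = 0.0047138, 1/3 · 0 = 0; these sum to 0.0089226.
Normalising, the posterior is P(box A | data) = 0.4717, P(box B | data) = 0.5283, P(box C | data) = 0.
The predictive probability is P(orange next | data) = (3/7)(0.4717) + (3/4)(0.5283) = 0.59838.

0.5984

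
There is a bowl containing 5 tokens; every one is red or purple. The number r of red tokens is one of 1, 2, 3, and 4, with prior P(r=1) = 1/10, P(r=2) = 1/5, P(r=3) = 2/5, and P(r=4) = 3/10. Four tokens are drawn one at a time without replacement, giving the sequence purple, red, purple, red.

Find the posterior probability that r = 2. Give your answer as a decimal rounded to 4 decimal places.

0.3333

The likelihood of the observed sequence under each hypothesis: P(data | r = 1) = (4/5)(1/4)(3/3)(0/2) = 0; P(data | r = 2) = (3/5)(2/4)(2/3)(1/2) = 1/10; P(data | r = 3) = (2/5)(3/4)(1/3)(2/2) = 1/10; P(data | r = 4) = (1/5)(4/4)(0/3) = 0.
The prior-weighted likelihoods are 1/10 · 0 = 0, 1/5 · 1/10 = 1/50, 2/5 · 1/10 = 1/25, 3/10 · 0 = 0; with total 3/50.
Therefore the posterior P(r = 2 | data) = (1/50) / (3/50) = 1/3.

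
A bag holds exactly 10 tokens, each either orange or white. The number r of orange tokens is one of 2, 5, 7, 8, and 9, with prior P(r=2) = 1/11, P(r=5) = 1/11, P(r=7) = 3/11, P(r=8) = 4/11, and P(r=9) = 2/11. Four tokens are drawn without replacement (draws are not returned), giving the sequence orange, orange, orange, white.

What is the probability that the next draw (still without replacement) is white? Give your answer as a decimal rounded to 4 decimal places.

0.2171

Under each hypothesis, the probability of the observed sequence is: P(data | r = 2) = (2/10)(1/9)(0/8) = 0; P(data | r = 5) = (5/10)(4/9)(3/8)(5/7) = 0.059524; P(data | r = 7) = (7/10)(6/9)(5/8)(3/7) = 0.125; P(data | r = 8) = (8/10)(7/9)(6/8)(2/7) = 0.13333; P(data | r = 9) = (9/10)(8/9)(7/8)(1/7) = 0.1.
Weighting by the prior gives 1/11 · 0 = 0, 1/11 · 0.059524 = 0.0054113, 3/11 · 0.125 = 0.034091, 4/11 · 0.13333 = 0.048485, 2/11 · 0.1 = 0.018182; with total 0.10617.
Normalising, the posterior is P(r = 2 | data) = 0, P(r = 5 | data) = 0.050968, P(r = 7 | data) = 0.3211, P(r = 8 | data) = 0.45668, P(r = 9 | data) = 0.17125.
The predictive probability is P(white next | data) = (2/3)(0.050968) + (1/3)(0.3211) + (1/6)(0.45668) + (0)(0.17125) = 0.21713.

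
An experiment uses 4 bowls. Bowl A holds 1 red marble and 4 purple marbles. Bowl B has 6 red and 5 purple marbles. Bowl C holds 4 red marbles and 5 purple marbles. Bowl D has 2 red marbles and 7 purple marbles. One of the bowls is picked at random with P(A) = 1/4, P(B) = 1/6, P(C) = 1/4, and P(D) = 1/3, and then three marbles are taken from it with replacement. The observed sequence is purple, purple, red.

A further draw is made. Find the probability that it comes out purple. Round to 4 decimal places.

0.6778

Under each hypothesis, the probability of the observed sequence is: P(data | bowl A) = (4/5)(4/5)(1/5) = 0.128; P(data | bowl B) = (5/11)(5/11)(6/11) = 0.1127; P(data | bowl C) = (5/9)(5/9)(4/9) = 0.13717; P(data | bowl D) = (7/9)(7/9)(2/9) = 0.13443.
Weighting by the prior gives 1/4 · 0.128 = 0.032, 1/6 · 0.1127 = 0.018783, 1/4 · 0.13717 = 0.034294, 1/3 · 0.13443 = 0.04481; with total 0.12989.
The posterior is then P(bowl A | data) = 0.24637, P(bowl B | data) = 0.14461, P(bowl C | data) = 0.26403, P(bowl D | data) = 0.34499.
Averaging over the posterior, P(purple next | data) = (4/5)(0.24637) + (5/11)(0.14461) + (5/9)(0.26403) + (7/9)(0.34499) = 0.67784.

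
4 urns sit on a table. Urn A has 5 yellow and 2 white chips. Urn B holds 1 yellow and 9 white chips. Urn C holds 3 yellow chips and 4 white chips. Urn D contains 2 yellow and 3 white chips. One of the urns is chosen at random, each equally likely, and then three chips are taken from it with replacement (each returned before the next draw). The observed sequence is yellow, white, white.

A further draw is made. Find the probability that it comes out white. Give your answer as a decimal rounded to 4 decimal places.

0.6047

Under each hypothesis, the probability of the observed sequence is: P(data | urn A) = (5/7)(2/7)(2/7) = 0.058309; P(data | urn B) = (1/10)(9/10)(9/10) = 0.081; P(data | urn C) = (3/7)(4/7)(4/7) = 0.13994; P(data | urn D) = (2/5)(3/5)(3/5) = 0.144.
Weighting by the prior gives 1/4 · 0.058309 = 0.014577, 1/4 · 0.081 = 0.02025, 1/4 · 0.13994 = 0.034985, 1/4 · 0.144 = 0.036; summing to 0.10581.
Dividing through by the total gives posterior P(urn A | data) = 0.13776, P(urn B | data) = 0.19138, P(urn C | data) = 0.33064, P(urn D | data) = 0.34022.
Averaging over the posterior, P(white next | data) = (2/7)(0.13776) + (9/10)(0.19138) + (4/7)(0.33064) + (3/5)(0.34022) = 0.60467.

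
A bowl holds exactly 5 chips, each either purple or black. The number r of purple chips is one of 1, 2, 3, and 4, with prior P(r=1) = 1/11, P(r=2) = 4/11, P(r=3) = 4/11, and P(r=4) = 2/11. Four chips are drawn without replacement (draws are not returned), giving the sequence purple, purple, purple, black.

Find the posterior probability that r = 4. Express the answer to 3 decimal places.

Compute the likelihood of the observed sequence for each case: P(data | r = 1) = (1/5)(0/4) = 0; P(data | r = 2) = (2/5)(1/4)(0/3) = 0; P(data | r = 3) = (3/5)(2/4)(1/3)(2/2) = 1/10; P(data | r = 4) = (4/5)(3/4)(2/3)(1/2) = 1/5.
Multiplying each by its prior: 1/11 · 0 = 0, 4/11 · 0 = 0, 4/11 · 1/10 = 2/55, 2/11 · 1/5 = 2/55; these sum to 4/55.
So P(r = 4 | data) = (2/55) / (4/55) = 1/2.

0.500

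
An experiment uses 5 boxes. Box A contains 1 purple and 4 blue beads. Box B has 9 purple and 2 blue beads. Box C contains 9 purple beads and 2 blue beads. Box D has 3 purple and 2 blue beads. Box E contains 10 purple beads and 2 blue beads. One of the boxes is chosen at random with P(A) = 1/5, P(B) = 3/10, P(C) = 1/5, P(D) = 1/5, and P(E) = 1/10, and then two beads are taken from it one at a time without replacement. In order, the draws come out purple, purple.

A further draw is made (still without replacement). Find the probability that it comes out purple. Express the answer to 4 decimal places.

0.7226

Under each hypothesis, the probability of the observed sequence is: P(data | box A) = (1/5)(0/4) = 0; P(data | box B) = (9/11)(8/10) = 0.65455; P(data | box C) = (9/11)(8/10) = 0.65455; P(data | box D) = (3/5)(2/4) = 0.3; P(data | box E) = (10/12)(9/11) = 0.68182.
Weighting by the prior gives 1/5 · 0 = 0, 3/10 · 0.65455 = 0.19636, 1/5 · 0.65455 = 0.13091, 1/5 · 0.3 = 0.06, 1/10 · 0.68182 = 0.068182; with total 0.45545.
Dividing through by the total gives posterior P(box A | data) = 0, P(box B | data) = 0.43114, P(box C | data) = 0.28743, P(box D | data) = 0.13174, P(box E | data) = 0.1497.
The predictive probability is P(purple next | data) = (7/9)(0.43114) + (7/9)(0.28743) + (1/3)(0.13174) + (4/5)(0.1497) = 0.72255.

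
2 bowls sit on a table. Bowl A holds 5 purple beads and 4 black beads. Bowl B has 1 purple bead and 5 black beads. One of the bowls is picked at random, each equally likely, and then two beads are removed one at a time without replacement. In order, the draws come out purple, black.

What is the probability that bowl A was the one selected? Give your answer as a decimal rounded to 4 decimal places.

0.6250

The likelihood of the observed sequence under each hypothesis: P(data | bowl A) = (5/9)(4/8) = 5/18; P(data | bowl B) = (1/6)(5/5) = 1/6.
The prior-weighted likelihoods are 1/2 · 5/18 = 5/36, 1/2 · 1/6 = 1/12; these sum to 2/9.
Hence P(bowl A | data) = (5/36) / (2/9) = 5/8.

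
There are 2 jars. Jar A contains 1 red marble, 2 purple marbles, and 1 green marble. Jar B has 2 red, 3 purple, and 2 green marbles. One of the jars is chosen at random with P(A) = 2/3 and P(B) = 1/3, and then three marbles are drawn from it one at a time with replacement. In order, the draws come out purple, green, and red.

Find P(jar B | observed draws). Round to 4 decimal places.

For each hypothesis, P(data | H) works out to: P(data | jar A) = (2/4)(1/4)(1/4) = 0.03125; P(data | jar B) = (3/7)(2/7)(2/7) = 0.034985.
The prior-weighted likelihoods are 2/3 · 0.03125 = 0.020833, 1/3 · 0.034985 = 0.011662; with total 0.032495.
Therefore the posterior P(jar B | data) = (0.011662) / (0.032495) = 0.35888.

0.3589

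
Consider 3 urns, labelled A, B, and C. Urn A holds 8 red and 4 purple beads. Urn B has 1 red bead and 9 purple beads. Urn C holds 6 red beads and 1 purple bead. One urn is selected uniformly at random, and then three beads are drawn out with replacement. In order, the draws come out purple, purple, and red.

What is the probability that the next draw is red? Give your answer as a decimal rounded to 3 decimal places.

0.420

Compute the likelihood of the observed sequence for each case: P(data | urn A) = (4/12)(4/12)(8/12) = 0.074074; P(data | urn B) = (9/10)(9/10)(1/10) = 0.081; P(data | urn C) = (1/7)(1/7)(6/7) = 0.017493.
The prior-weighted likelihoods are 1/3 · 0.074074 = 0.024691, 1/3 · 0.081 = 0.027, 1/3 · 0.017493 = 0.0058309; these sum to 0.057522.
Dividing through by the total gives posterior P(urn A | data) = 0.42925, P(urn B | data) = 0.46938, P(urn C | data) = 0.10137.
Averaging over the posterior, P(red next | data) = (2/3)(0.42925) + (1/10)(0.46938) + (6/7)(0.10137) = 0.41999.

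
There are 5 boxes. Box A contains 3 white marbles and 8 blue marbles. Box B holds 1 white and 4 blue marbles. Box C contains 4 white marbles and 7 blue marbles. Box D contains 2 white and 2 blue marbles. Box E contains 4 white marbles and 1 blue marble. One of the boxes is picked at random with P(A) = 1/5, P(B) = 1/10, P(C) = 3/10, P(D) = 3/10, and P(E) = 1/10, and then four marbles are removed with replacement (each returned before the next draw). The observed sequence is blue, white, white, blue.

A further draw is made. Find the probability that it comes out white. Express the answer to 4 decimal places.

0.4168

Under each hypothesis, the probability of the observed sequence is: P(data | box A) = (8/11)(3/11)(3/11)(8/11) = 0.039342; P(data | box B) = (4/5)(1/5)(1/5)(4/5) = 0.0256; P(data | box C) = (7/11)(4/11)(4/11)(7/11) = 0.053548; P(data | box D) = (2/4)(2/4)(2/4)(2/4) = 0.0625; P(data | box E) = (1/5)(4/5)(4/5)(1/5) = 0.0256.
The prior-weighted likelihoods are 1/5 · 0.039342 = 0.0078683, 1/10 · 0.0256 = 0.00256, 3/10 · 0.053548 = 0.016064, 3/10 · 0.0625 = 0.01875, 1/10 · 0.0256 = 0.00256; summing to 0.047803.
Normalising, the posterior is P(box A | data) = 0.1646, P(box B | data) = 0.053553, P(box C | data) = 0.33606, P(box D | data) = 0.39224, P(box E | data) = 0.053553.
Averaging over the posterior, P(white next | data) = (3/11)(0.1646) + (1/5)(0.053553) + (4/11)(0.33606) + (1/2)(0.39224) + (4/5)(0.053553) = 0.41677.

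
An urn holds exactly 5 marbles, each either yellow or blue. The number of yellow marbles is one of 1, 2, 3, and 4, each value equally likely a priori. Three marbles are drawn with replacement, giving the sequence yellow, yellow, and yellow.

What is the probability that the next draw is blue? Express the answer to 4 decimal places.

0.2920

Under each hypothesis, the probability of the observed sequence is: P(data | r = 1) = (1/5)(1/5)(1/5) = 1/125; P(data | r = 2) = (2/5)(2/5)(2/5) = 8/125; P(data | r = 3) = (3/5)(3/5)(3/5) = 27/125; P(data | r = 4) = (4/5)(4/5)(4/5) = 64/125.
The prior-weighted likelihoods are 1/4 · 1/125 = 1/500, 1/4 · 8/125 = 2/125, 1/4 · 27/125 = 27/500, 1/4 · 64/125 = 16/125; these sum to 1/5.
The posterior is then P(r = 1 | data) = 1/100, P(r = 2 | data) = 2/25, P(r = 3 | data) = 27/100, P(r = 4 | data) = 16/25.
The predictive probability is P(blue next | data) = (4/5)(1/100) + (3/5)(2/25) + (2/5)(27/100) + (1/5)(16/25) = 73/250.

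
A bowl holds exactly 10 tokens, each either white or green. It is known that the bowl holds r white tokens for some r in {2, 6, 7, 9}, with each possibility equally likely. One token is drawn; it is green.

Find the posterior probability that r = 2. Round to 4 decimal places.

0.5000

For each hypothesis, P(data | H) works out to: P(data | r = 2) = (8/10) = 4/5; P(data | r = 6) = (4/10) = 2/5; P(data | r = 7) = (3/10) = 3/10; P(data | r = 9) = (1/10) = 1/10.
The prior-weighted likelihoods are 1/4 · 4/5 = 1/5, 1/4 · 2/5 = 1/10, 1/4 · 3/10 = 3/40, 1/4 · 1/10 = 1/40; with total 2/5.
Hence P(r = 2 | data) = (1/5) / (2/5) = 1/2.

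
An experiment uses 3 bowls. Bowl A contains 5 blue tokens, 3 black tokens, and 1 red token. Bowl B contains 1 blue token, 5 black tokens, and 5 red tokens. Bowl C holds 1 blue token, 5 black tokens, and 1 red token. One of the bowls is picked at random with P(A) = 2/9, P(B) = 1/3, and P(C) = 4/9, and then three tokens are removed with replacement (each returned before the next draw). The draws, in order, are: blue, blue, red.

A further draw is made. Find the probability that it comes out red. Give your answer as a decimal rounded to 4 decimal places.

0.1574

Compute the likelihood of the observed sequence for each case: P(data | bowl A) = (5/9)(5/9)(1/9) = 0.034294; P(data | bowl B) = (1/11)(1/11)(5/11) = 0.0037566; P(data | bowl C) = (1/7)(1/7)(1/7) = 0.0029155.
Weighting by the prior gives 2/9 · 0.034294 = 0.0076208, 1/3 · 0.0037566 = 0.0012522, 4/9 · 0.0029155 = 0.0012958; these sum to 0.010169.
Normalising, the posterior is P(bowl A | data) = 0.74943, P(bowl B | data) = 0.12314, P(bowl C | data) = 0.12743.
The predictive probability is P(red next | data) = (1/9)(0.74943) + (5/11)(0.12314) + (1/7)(0.12743) = 0.15745.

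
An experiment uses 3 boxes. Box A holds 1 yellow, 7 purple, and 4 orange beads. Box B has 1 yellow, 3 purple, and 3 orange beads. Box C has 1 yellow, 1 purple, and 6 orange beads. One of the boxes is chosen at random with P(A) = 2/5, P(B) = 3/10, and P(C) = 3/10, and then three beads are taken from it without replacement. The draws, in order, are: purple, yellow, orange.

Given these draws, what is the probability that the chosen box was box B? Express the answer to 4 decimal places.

Compute the likelihood of the observed sequence for each case: P(data | box A) = (7/12)(1/11)(4/10) = 0.021212; P(data | box B) = (3/7)(1/6)(3/5) = 0.042857; P(data | box C) = (1/8)(1/7)(6/6) = 0.017857.
Weighting by the prior gives 2/5 · 0.021212 = 0.0084848, 3/10 · 0.042857 = 0.012857, 3/10 · 0.017857 = 0.0053571; summing to 0.026699.
Hence P(box B | data) = (0.012857) / (0.026699) = 0.48156.

0.4816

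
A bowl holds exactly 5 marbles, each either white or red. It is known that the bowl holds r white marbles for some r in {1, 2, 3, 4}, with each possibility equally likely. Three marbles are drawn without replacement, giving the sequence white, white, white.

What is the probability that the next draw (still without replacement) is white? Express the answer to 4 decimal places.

0.4000

Under each hypothesis, the probability of the observed sequence is: P(data | r = 1) = (1/5)(0/4) = 0; P(data | r = 2) = (2/5)(1/4)(0/3) = 0; P(data | r = 3) = (3/5)(2/4)(1/3) = 1/10; P(data | r = 4) = (4/5)(3/4)(2/3) = 2/5.
The prior-weighted likelihoods are 1/4 · 0 = 0, 1/4 · 0 = 0, 1/4 · 1/10 = 1/40, 1/4 · 2/5 = 1/10; these sum to 1/8.
The posterior is then P(r = 1 | data) = 0, P(r = 2 | data) = 0, P(r = 3 | data) = 1/5, P(r = 4 | data) = 4/5.
Averaging over the posterior, P(white next | data) = (0)(1/5) + (1/2)(4/5) = 2/5.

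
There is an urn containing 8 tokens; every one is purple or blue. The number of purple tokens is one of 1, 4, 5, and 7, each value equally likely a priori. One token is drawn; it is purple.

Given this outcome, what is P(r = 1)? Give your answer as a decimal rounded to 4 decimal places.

The likelihood of this draw under each hypothesis: P(data | r = 1) = (1/8) = 1/8; P(data | r = 4) = (4/8) = 1/2; P(data | r = 5) = (5/8) = 5/8; P(data | r = 7) = (7/8) = 7/8.
The prior-weighted likelihoods are 1/4 · 1/8 = 1/32, 1/4 · 1/2 = 1/8, 1/4 · 5/8 = 5/32, 1/4 · 7/8 = 7/32; with total 17/32.
Therefore the posterior P(r = 1 | data) = (1/32) / (17/32) = 1/17.

0.0588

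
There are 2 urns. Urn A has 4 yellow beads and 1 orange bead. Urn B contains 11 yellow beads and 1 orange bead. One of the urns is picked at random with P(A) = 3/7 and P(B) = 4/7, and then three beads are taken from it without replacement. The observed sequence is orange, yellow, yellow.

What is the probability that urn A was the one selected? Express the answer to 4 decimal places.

0.6429

For each hypothesis, P(data | H) works out to: P(data | urn A) = (1/5)(4/4)(3/3) = 1/5; P(data | urn B) = (1/12)(11/11)(10/10) = 1/12.
Weighting by the prior gives 3/7 · 1/5 = 3/35, 4/7 · 1/12 = 1/21; summing to 2/15.
Therefore the posterior P(urn A | data) = (3/35) / (2/15) = 9/14.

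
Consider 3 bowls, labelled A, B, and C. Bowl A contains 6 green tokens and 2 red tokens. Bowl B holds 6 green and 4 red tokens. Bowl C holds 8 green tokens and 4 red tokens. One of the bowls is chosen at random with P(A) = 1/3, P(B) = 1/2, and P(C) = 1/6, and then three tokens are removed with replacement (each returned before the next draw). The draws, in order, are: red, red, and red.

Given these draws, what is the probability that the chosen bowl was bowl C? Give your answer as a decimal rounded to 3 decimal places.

0.142

The likelihood of the observed sequence under each hypothesis: P(data | bowl A) = (2/8)(2/8)(2/8) = 0.015625; P(data | bowl B) = (4/10)(4/10)(4/10) = 0.064; P(data | bowl C) = (4/12)(4/12)(4/12) = 0.037037.
Weighting by the prior gives 1/3 · 0.015625 = 0.0052083, 1/2 · 0.064 = 0.032, 1/6 · 0.037037 = 0.0061728; with total 0.043381.
Therefore the posterior P(bowl C | data) = (0.0061728) / (0.043381) = 0.14229.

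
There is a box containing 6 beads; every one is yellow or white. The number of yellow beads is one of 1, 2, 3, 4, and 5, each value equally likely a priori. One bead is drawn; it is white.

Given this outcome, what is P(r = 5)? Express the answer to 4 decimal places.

Compute the likelihood of this draw for each case: P(data | r = 1) = (5/6) = 5/6; P(data | r = 2) = (4/6) = 2/3; P(data | r = 3) = (3/6) = 1/2; P(data | r = 4) = (2/6) = 1/3; P(data | r = 5) = (1/6) = 1/6.
The prior-weighted likelihoods are 1/5 · 5/6 = 1/6, 1/5 · 2/3 = 2/15, 1/5 · 1/2 = 1/10, 1/5 · 1/3 = 1/15, 1/5 · 1/6 = 1/30; these sum to 1/2.
Therefore the posterior P(r = 5 | data) = (1/30) / (1/2) = 1/15.

0.0667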